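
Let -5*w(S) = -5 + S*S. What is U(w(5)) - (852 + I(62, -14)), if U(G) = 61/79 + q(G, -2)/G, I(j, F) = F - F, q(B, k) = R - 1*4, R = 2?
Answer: -134415/158 ≈ -850.73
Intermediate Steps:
q(B, k) = -2 (q(B, k) = 2 - 1*4 = 2 - 4 = -2)
I(j, F) = 0
w(S) = 1 - S²/5 (w(S) = -(-5 + S*S)/5 = -(-5 + S²)/5 = 1 - S²/5)
U(G) = 61/79 - 2/G
U(w(5)) - (852 + I(62, -14)) = (61/79 - 2/(1 - ⅕*5²)) - (852 + 0) = (61/79 - 2/(1 - ⅕*25)) - 1*852 = (61/79 - 2/(1 - 5)) - 852 = (61/79 - 2/(-4)) - 852 = (61/79 - 2*(-¼)) - 852 = (61/79 + ½) - 852 = 201/158 - 852 = -134415/158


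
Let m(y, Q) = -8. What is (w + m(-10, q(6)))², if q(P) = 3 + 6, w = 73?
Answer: 4225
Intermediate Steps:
q(P) = 9
(w + m(-10, q(6)))² = (73 - 8)² = 65² = 4225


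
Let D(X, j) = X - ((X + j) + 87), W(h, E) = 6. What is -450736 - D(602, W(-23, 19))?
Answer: -450643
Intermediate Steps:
D(X, j) = -87 - j (D(X, j) = X - (87 + X + j) = X + (-87 - X - j) = -87 - j)
-450736 - D(602, W(-23, 19)) = -450736 - (-87 - 1*6) = -450736 - (-87 - 6) = -450736 - 1*(-93) = -450736 + 93 = -450643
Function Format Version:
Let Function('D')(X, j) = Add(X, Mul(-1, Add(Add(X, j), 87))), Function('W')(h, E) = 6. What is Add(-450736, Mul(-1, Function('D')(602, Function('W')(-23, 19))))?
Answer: -450643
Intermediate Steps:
Function('D')(X, j) = Add(-87, Mul(-1, j)) (Function('D')(X, j) = Add(X, Mul(-1, Add(87, X, j))) = Add(X, Add(-87, Mul(-1, X), Mul(-1, j))) = Add(-87, Mul(-1, j)))
Add(-450736, Mul(-1, Function('D')(602, Function('W')(-23, 19)))) = Add(-450736, Mul(-1, Add(-87, Mul(-1, 6)))) = Add(-450736, Mul(-1, Add(-87, -6))) = Add(-450736, Mul(-1, -93)) = Add(-450736, 93) = -450643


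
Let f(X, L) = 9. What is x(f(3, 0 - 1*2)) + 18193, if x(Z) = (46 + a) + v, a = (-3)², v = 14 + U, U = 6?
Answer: 18268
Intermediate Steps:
v = 20 (v = 14 + 6 = 20)
a = 9
x(Z) = 75 (x(Z) = (46 + 9) + 20 = 55 + 20 = 75)
x(f(3, 0 - 1*2)) + 18193 = 75 + 18193 = 18268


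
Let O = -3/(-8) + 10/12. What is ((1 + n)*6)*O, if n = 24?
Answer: 725/4 ≈ 181.25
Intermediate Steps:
O = 29/24 (O = -3*(-⅛) + 10*(1/12) = 3/8 + ⅚ = 29/24 ≈ 1.2083)
((1 + n)*6)*O = ((1 + 24)*6)*(29/24) = (25*6)*(29/24) = 150*(29/24) = 725/4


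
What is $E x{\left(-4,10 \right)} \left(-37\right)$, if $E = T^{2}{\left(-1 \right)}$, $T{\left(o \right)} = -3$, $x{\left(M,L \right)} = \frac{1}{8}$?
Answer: $- \frac{333}{8} \approx -41.625$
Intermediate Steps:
$x{\left(M,L \right)} = \frac{1}{8}$
$E = 9$ ($E = \left(-3\right)^{2} = 9$)
$E x{\left(-4,10 \right)} \left(-37\right) = 9 \cdot \frac{1}{8} \left(-37\right) = \frac{9}{8} \left(-37\right) = - \frac{333}{8}$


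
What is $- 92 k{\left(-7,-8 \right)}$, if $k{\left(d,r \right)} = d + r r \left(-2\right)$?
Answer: $12420$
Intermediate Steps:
$k{\left(d,r \right)} = d - 2 r^{2}$ ($k{\left(d,r \right)} = d + r^{2} \left(-2\right) = d - 2 r^{2}$)
$- 92 k{\left(-7,-8 \right)} = - 92 \left(-7 - 2 \left(-8\right)^{2}\right) = - 92 \left(-7 - 128\right) = \left(-92\right) \left(-135\right) = 12420$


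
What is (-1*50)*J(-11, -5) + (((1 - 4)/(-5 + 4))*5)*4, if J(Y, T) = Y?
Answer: 610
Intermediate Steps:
(-1*50)*J(-11, -5) + (((1 - 4)/(-5 + 4))*5)*4 = -1*50*(-11) + (((1 - 4)/(-5 + 4))*5)*4 = -50*(-11) + (-3/(-1)*5)*4 = 550 + (-3*(-1)*5)*4 = 550 + (3*5)*4 = 550 + 15*4 = 550 + 60 = 610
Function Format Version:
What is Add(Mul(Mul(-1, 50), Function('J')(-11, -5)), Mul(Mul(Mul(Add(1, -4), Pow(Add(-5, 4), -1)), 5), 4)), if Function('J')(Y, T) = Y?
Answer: 610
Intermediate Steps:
Add(Mul(Mul(-1, 50), Function('J')(-11, -5)), Mul(Mul(Mul(Add(1, -4), Pow(Add(-5, 4), -1)), 5), 4)) = Add(Mul(Mul(-1, 50), -11), Mul(Mul(Mul(Add(1, -4), Pow(Add(-5, 4), -1)), 5), 4)) = Add(Mul(-50, -11), Mul(Mul(Mul(-3, Pow(-1, -1)), 5), 4)) = Add(550, Mul(Mul(Mul(-3, -1), 5), 4)) = Add(550, Mul(Mul(3, 5), 4)) = Add(550, Mul(15, 4)) = Add(550, 60) = 610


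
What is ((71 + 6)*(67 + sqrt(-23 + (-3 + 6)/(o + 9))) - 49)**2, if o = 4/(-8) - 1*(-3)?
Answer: 597477433/23 + 786940*I*sqrt(12029)/23 ≈ 2.5977e+7 + 3.7526e+6*I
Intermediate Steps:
o = 5/2 (o = 4*(-1/8) + 3 = -1/2 + 3 = 5/2 ≈ 2.5000)
((71 + 6)*(67 + sqrt(-23 + (-3 + 6)/(o + 9))) - 49)**2 = ((71 + 6)*(67 + sqrt(-23 + (-3 + 6)/(5/2 + 9))) - 49)**2 = (77*(67 + sqrt(-23 + 3/(23/2))) - 49)**2 = (77*(67 + sqrt(-23 + 3*(2/23))) - 49)**2 = (77*(67 + sqrt(-23 + 6/23)) - 49)**2 = (77*(67 + sqrt(-523/23)) - 49)**2 = (77*(67 + I*sqrt(12029)/23) - 49)**2 = ((5159 + 77*I*sqrt(12029)/23) - 49)**2 = (5110 + 77*I*sqrt(12029)/23)**2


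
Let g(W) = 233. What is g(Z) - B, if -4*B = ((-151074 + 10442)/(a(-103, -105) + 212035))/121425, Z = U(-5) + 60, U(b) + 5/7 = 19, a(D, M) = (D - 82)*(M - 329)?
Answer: 8270466172967/35495563125 ≈ 233.00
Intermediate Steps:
a(D, M) = (-329 + M)*(-82 + D) (a(D, M) = (-82 + D)*(-329 + M) = (-329 + M)*(-82 + D))
U(b) = 128/7 (U(b) = -5/7 + 19 = 128/7)
Z = 548/7 (Z = 128/7 + 60 = 548/7 ≈ 78.286)
B = 35158/35495563125 (B = -(-151074 + 10442)/((26978 - 329*(-103) - 82*(-105) - 103*(-105)) + 212035)/(4*121425) = -(-140632/((26978 + 33887 + 8610 + 10815) + 212035))/(4*121425) = -(-140632/(80290 + 212035))/(4*121425) = -(-140632/292325)/(4*121425) = -(-140632*1/292325)/(4*121425) = -(-35158)/(292325*121425) = -¼*(-140632/35495563125) = 35158/35495563125 ≈ 9.9049e-7)
g(Z) - B = 233 - 1*35158/35495563125 = 233 - 35158/35495563125 = 8270466172967/35495563125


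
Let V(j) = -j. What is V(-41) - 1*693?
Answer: -652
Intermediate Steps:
V(-41) - 1*693 = -1*(-41) - 1*693 = 41 - 693 = -652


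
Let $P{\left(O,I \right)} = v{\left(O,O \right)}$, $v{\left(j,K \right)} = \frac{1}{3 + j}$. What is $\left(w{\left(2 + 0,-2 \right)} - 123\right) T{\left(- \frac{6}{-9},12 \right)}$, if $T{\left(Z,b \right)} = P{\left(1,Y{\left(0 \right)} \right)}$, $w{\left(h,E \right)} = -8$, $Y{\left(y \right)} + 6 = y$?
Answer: $- \frac{131}{4} \approx -32.75$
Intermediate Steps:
$Y{\left(y \right)} = -6 + y$
$P{\left(O,I \right)} = \frac{1}{3 + O}$
$T{\left(Z,b \right)} = \frac{1}{4}$ ($T{\left(Z,b \right)} = \frac{1}{3 + 1} = \frac{1}{4}$)
$\left(w{\left(2 + 0,-2 \right)} - 123\right) T{\left(- \frac{6}{-9},12 \right)} = \left(-8 - 123\right) \frac{1}{4} = \left(-131\right) \frac{1}{4} = - \frac{131}{4}$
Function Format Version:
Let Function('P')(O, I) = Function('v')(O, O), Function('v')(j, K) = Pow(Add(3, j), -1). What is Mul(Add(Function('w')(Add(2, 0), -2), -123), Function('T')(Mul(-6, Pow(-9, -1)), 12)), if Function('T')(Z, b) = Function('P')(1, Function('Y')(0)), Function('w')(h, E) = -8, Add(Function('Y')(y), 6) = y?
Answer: Rational(-131, 4) ≈ -32.750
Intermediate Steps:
Function('Y')(y) = Add(-6, y)
Function('P')(O, I) = Pow(Add(3, O), -1)
Function('T')(Z, b) = Rational(1, 4) (Function('T')(Z, b) = Pow(Add(3, 1), -1) = Pow(4, -1) = Rational(1, 4))
Mul(Add(Function('w')(Add(2, 0), -2), -123), Function('T')(Mul(-6, Pow(-9, -1)), 12)) = Mul(Add(-8, -123), Rational(1, 4)) = Mul(-131, Rational(1, 4)) = Rational(-131, 4)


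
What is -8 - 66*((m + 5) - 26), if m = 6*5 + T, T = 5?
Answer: -932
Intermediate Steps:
m = 35 (m = 6*5 + 5 = 30 + 5 = 35)
-8 - 66*((m + 5) - 26) = -8 - 66*((35 + 5) - 26) = -8 - 66*(40 - 26) = -8 - 66*14 = -8 - 924 = -932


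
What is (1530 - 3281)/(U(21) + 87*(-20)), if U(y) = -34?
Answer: 1751/1774 ≈ 0.98703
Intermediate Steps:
(1530 - 3281)/(U(21) + 87*(-20)) = (1530 - 3281)/(-34 + 87*(-20)) = -1751/(-34 - 1740) = -1751/(-1774) = -1751*(-1/1774) = 1751/1774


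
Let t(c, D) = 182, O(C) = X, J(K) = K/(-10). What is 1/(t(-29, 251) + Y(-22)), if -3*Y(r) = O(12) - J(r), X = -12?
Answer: 15/2801 ≈ 0.0053552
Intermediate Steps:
J(K) = -K/10 (J(K) = K*(-1/10) = -K/10)
O(C) = -12
Y(r) = 4 - r/30 (Y(r) = -(-12 - (-1)*r/10)/3 = -(-12 + r/10)/3 = 4 - r/30)
1/(t(-29, 251) + Y(-22)) = 1/(182 + (4 - 1/30*(-22))) = 1/(182 + (4 + 11/15)) = 1/(182 + 71/15) = 1/(2801/15) = 15/2801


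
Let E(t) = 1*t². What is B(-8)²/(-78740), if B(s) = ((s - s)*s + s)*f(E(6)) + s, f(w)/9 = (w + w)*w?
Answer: -8707875856/19685 ≈ -4.4236e+5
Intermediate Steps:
E(t) = t²
f(w) = 18*w² (f(w) = 9*((w + w)*w) = 9*((2*w)*w) = 9*(2*w²) = 18*w²)
B(s) = 23329*s (B(s) = ((s - s)*s + s)*(18*(6²)²) + s = (0*s + s)*(18*36²) + s = (0 + s)*(18*1296) + s = s*23328 + s = 23328*s + s = 23329*s)
B(-8)²/(-78740) = (23329*(-8))²/(-78740) = (-186632)²*(-1/78740) = 34831503424*(-1/78740) = -8707875856/19685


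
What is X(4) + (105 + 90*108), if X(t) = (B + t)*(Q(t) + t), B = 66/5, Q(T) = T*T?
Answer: 10169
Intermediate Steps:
Q(T) = T**2
B = 66/5 (B = 66*(1/5) = 66/5 ≈ 13.200)
X(t) = (66/5 + t)*(t + t**2) (X(t) = (66/5 + t)*(t**2 + t) = (66/5 + t)*(t + t**2))
X(4) + (105 + 90*108) = (1/5)*4*(66 + 5*4**2 + 71*4) + (105 + 90*108) = (1/5)*4*(66 + 5*16 + 284) + (105 + 9720) = (1/5)*4*(66 + 80 + 284) + 9825 = (1/5)*4*430 + 9825 = 344 + 9825 = 10169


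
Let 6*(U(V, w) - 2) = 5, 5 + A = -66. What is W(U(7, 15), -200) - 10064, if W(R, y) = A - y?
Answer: -9935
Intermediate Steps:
A = -71 (A = -5 - 66 = -71)
U(V, w) = 17/6 (U(V, w) = 2 + (⅙)*5 = 2 + ⅚ = 17/6)
W(R, y) = -71 - y
W(U(7, 15), -200) - 10064 = (-71 - 1*(-200)) - 10064 = (-71 + 200) - 10064 = 129 - 10064 = -9935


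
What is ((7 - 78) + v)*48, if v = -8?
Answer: -3792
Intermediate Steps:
((7 - 78) + v)*48 = ((7 - 78) - 8)*48 = (-71 - 8)*48 = -79*48 = -3792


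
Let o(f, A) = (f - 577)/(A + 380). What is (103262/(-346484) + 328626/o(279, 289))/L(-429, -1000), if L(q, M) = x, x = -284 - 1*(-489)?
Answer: -19043703320093/5291676890 ≈ -3598.8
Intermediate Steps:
o(f, A) = (-577 + f)/(380 + A)
x = 205 (x = -284 + 489 = 205)
L(q, M) = 205
(103262/(-346484) + 328626/o(279, 289))/L(-429, -1000) = (103262/(-346484) + 328626/(((-577 + 279)/(380 + 289))))/205 = (103262*(-1/346484) + 328626/((-298/669)))*(1/205) = (-51631/173242 + 328626/(((1/669)*(-298))))*(1/205) = (-51631/173242 + 328626/(-298/669))*(1/205) = (-51631/173242 + 328626*(-669/298))*(1/205) = (-51631/173242 - 109925397/149)*(1/205) = -19043703320093/25813058*1/205 = -19043703320093/5291676890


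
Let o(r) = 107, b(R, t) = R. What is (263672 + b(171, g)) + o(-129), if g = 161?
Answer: 263950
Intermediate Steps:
(263672 + b(171, g)) + o(-129) = (263672 + 171) + 107 = 263843 + 107 = 263950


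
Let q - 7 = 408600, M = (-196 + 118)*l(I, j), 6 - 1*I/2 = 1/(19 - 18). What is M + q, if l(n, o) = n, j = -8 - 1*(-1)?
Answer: 407827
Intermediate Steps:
j = -7 (j = -8 + 1 = -7)
I = 10 (I = 12 - 2/(19 - 18) = 12 - 2/1 = 12 - 2*1 = 12 - 2 = 10)
M = -780 (M = (-196 + 118)*10 = -78*10 = -780)
q = 408607 (q = 7 + 408600 = 408607)
M + q = -780 + 408607 = 407827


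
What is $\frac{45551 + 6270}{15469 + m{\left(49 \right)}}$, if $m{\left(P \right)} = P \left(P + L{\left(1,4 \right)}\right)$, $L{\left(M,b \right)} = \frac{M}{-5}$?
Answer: $\frac{259105}{89301} \approx 2.9015$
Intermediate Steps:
$L{\left(M,b \right)} = - \frac{M}{5}$ ($L{\left(M,b \right)} = M \left(- \frac{1}{5}\right) = - \frac{M}{5}$)
$m{\left(P \right)} = P \left(- \frac{1}{5} + P\right)$ ($m{\left(P \right)} = P \left(P - \frac{1}{5}\right) = P \left(- \frac{1}{5} + P\right)$)
$\frac{45551 + 6270}{15469 + m{\left(49 \right)}} = \frac{45551 + 6270}{15469 + 49 \left(- \frac{1}{5} + 49\right)} = \frac{51821}{15469 + 49 \cdot \frac{244}{5}} = \frac{51821}{15469 + \frac{11956}{5}} = \frac{51821}{\frac{89301}{5}} = 51821 \cdot \frac{5}{89301} = \frac{259105}{89301}$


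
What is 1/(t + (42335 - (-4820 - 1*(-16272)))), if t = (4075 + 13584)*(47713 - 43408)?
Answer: 1/76052878 ≈ 1.3149e-8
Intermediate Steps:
t = 76021995 (t = 17659*4305 = 76021995)
1/(t + (42335 - (-4820 - 1*(-16272)))) = 1/(76021995 + (42335 - (-4820 - 1*(-16272)))) = 1/(76021995 + (42335 - (-4820 + 16272))) = 1/(76021995 + (42335 - 1*11452)) = 1/(76021995 + (42335 - 11452)) = 1/(76021995 + 30883) = 1/76052878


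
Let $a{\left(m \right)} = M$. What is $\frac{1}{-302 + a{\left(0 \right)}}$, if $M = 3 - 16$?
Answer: $- \frac{1}{315} \approx -0.0031746$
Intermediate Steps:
$M = -13$ ($M = 3 - 16 = -13$)
$a{\left(m \right)} = -13$
$\frac{1}{-302 + a{\left(0 \right)}} = \frac{1}{-302 - 13} = \frac{1}{-315} = - \frac{1}{315}$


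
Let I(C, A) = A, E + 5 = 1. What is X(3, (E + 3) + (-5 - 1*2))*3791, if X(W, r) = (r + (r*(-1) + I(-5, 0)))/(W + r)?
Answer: 0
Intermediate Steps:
E = -4 (E = -5 + 1 = -4)
X(W, r) = 0 (X(W, r) = (r + (r*(-1) + 0))/(W + r) = (r + (-r + 0))/(W + r) = (r - r)/(W + r) = 0/(W + r) = 0)
X(3, (E + 3) + (-5 - 1*2))*3791 = 0*3791 = 0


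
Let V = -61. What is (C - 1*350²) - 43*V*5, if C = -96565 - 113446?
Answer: -319396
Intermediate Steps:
C = -210011
(C - 1*350²) - 43*V*5 = (-210011 - 1*350²) - 43*(-61)*5 = (-210011 - 1*122500) - (-2623)*5 = (-210011 - 122500) - 1*(-13115) = -332511 + 13115 = -319396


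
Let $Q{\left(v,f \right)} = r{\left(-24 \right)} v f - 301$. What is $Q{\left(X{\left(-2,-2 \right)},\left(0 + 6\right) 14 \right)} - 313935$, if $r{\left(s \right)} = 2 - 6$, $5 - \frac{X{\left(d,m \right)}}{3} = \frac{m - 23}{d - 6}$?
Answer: $-316126$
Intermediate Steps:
$X{\left(d,m \right)} = 15 - \frac{3 \left(-23 + m\right)}{-6 + d}$ ($X{\left(d,m \right)} = 15 - 3 \frac{m - 23}{d - 6} = 15 - 3 \frac{-23 + m}{-6 + d} = 15 - \frac{3 \left(-23 + m\right)}{-6 + d}$)
$r{\left(s \right)} = -4$ ($r{\left(s \right)} = 2 - 6 = -4$)
$Q{\left(v,f \right)} = -301 - 4 f v$ ($Q{\left(v,f \right)} = - 4 v f - 301 = - 4 f v - 301 = -301 - 4 f v$)
$Q{\left(X{\left(-2,-2 \right)},\left(0 + 6\right) 14 \right)} - 313935 = \left(-301 - 4 \left(0 + 6\right) 14 \frac{3 \left(-7 - -2 + 5 \left(-2\right)\right)}{-6 - 2}\right) - 313935 = \left(-301 - 4 \cdot 6 \cdot 14 \frac{3 \left(-7 + 2 - 10\right)}{-8}\right) - 313935 = \left(-301 - 336 \cdot 3 \left(- \frac{1}{8}\right) \left(-15\right)\right) - 313935 = \left(-301 - 336 \cdot \frac{45}{8}\right) - 313935 = \left(-301 - 1890\right) - 313935 = -2191 - 313935 = -316126$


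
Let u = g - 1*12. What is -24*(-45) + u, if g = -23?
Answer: 1045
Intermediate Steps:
u = -35 (u = -23 - 1*12 = -23 - 12 = -35)
-24*(-45) + u = -24*(-45) - 35 = 1080 - 35 = 1045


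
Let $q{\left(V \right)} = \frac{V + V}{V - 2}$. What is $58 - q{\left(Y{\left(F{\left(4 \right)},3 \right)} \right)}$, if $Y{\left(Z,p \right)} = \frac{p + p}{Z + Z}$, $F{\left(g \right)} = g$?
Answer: $\frac{296}{5} \approx 59.2$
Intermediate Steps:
$Y{\left(Z,p \right)} = \frac{p}{Z}$ ($Y{\left(Z,p \right)} = \frac{2 p}{2 Z} = 2 p \frac{1}{2 Z} = \frac{p}{Z}$)
$q{\left(V \right)} = \frac{2 V}{-2 + V}$
$58 - q{\left(Y{\left(F{\left(4 \right)},3 \right)} \right)} = 58 - \frac{2 \cdot \frac{3}{4}}{-2 + \frac{3}{4}} = 58 - \frac{2 \cdot 3 \cdot \frac{1}{4}}{-2 + 3 \cdot \frac{1}{4}} = 58 - 2 \cdot \frac{3}{4} \frac{1}{-2 + \frac{3}{4}} = 58 - 2 \cdot \frac{3}{4} \frac{1}{- \frac{5}{4}} = 58 - 2 \cdot \frac{3}{4} \left(- \frac{4}{5}\right) = 58 - - \frac{6}{5} = 58 + \frac{6}{5} = \frac{296}{5}$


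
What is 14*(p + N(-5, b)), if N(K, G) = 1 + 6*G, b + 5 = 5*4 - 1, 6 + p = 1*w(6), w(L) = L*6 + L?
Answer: 1694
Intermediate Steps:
w(L) = 7*L (w(L) = 6*L + L = 7*L)
p = 36 (p = -6 + 1*(7*6) = -6 + 1*42 = -6 + 42 = 36)
b = 14 (b = -5 + (5*4 - 1) = -5 + (20 - 1) = -5 + 19 = 14)
14*(p + N(-5, b)) = 14*(36 + (1 + 6*14)) = 14*(36 + (1 + 84)) = 14*(36 + 85) = 14*121 = 1694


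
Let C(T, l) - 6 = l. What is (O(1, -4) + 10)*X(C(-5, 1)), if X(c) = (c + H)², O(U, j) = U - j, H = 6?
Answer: 2535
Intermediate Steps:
C(T, l) = 6 + l
X(c) = (6 + c)² (X(c) = (c + 6)² = (6 + c)²)
(O(1, -4) + 10)*X(C(-5, 1)) = ((1 - 1*(-4)) + 10)*(6 + (6 + 1))² = ((1 + 4) + 10)*(6 + 7)² = (5 + 10)*13² = 15*169 = 2535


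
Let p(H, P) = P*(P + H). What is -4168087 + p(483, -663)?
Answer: -4048747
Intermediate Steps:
p(H, P) = P*(H + P)
-4168087 + p(483, -663) = -4168087 - 663*(483 - 663) = -4168087 - 663*(-180) = -4168087 + 119340 = -4048747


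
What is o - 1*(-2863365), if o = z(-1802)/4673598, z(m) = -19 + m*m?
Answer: 4460740061485/1557866 ≈ 2.8634e+6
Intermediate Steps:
z(m) = -19 + m**2
o = 1082395/1557866 (o = (-19 + (-1802)**2)/4673598 = (-19 + 3247204)*(1/4673598) = 3247185*(1/4673598) = 1082395/1557866 ≈ 0.69479)
o - 1*(-2863365) = 1082395/1557866 - 1*(-2863365) = 1082395/1557866 + 2863365 = 4460740061485/1557866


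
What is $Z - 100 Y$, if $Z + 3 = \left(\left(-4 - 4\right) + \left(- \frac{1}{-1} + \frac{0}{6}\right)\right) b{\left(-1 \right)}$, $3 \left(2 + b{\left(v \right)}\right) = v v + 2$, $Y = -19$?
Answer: $1904$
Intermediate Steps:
$b{\left(v \right)} = - \frac{4}{3} + \frac{v^{2}}{3}$ ($b{\left(v \right)} = -2 + \frac{v v + 2}{3} = -2 + \frac{v^{2} + 2}{3} = -2 + \frac{2 + v^{2}}{3} = -2 + \left(\frac{2}{3} + \frac{v^{2}}{3}\right) = - \frac{4}{3} + \frac{v^{2}}{3}$)
$Z = 4$ ($Z = -3 + \left(\left(-4 - 4\right) + \left(- \frac{1}{-1} + \frac{0}{6}\right)\right) \left(- \frac{4}{3} + \frac{\left(-1\right)^{2}}{3}\right) = -3 + \left(-8 + \left(\left(-1\right) \left(-1\right) + 0 \cdot \frac{1}{6}\right)\right) \left(- \frac{4}{3} + \frac{1}{3} \cdot 1\right) = -3 + \left(-8 + \left(1 + 0\right)\right) \left(- \frac{4}{3} + \frac{1}{3}\right) = -3 + \left(-8 + 1\right) \left(-1\right) = -3 - -7 = -3 + 7 = 4$)
$Z - 100 Y = 4 - -1900 = 4 + 1900 = 1904$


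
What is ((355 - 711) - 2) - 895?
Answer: -1253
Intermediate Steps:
((355 - 711) - 2) - 895 = (-356 - 2) - 895 = -358 - 895 = -1253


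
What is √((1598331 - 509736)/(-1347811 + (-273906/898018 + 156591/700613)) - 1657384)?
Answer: I*√297953076685598549129396006265066020779771/423996489041664157 ≈ 1287.4*I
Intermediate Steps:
√((1598331 - 509736)/(-1347811 + (-273906/898018 + 156591/700613)) - 1657384) = √(1088595/(-1347811 + (-273906*1/898018 + 156591*(1/700613))) - 1657384) = √(1088595/(-1347811 + (-136953/449009 + 156591/700613)) - 1657384) = √(1088595/(-1347811 - 25640283870/314581542517) - 1657384) = √(1088595/(-423996489041664157/314581542517) - 1657384) = √(1088595*(-314581542517/423996489041664157) - 1657384) = √(-342451894276293615/423996489041664157 - 1657384) = √(-702725339445723783478903/423996489041664157) = I*√297953076685598549129396006265066020779771/423996489041664157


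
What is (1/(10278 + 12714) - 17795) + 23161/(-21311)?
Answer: -8719771297441/489982512 ≈ -17796.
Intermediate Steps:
(1/(10278 + 12714) - 17795) + 23161/(-21311) = (1/22992 - 17795) + 23161*(-1/21311) = (1/22992 - 17795) - 23161/21311 = -409142639/22992 - 23161/21311 = -8719771297441/489982512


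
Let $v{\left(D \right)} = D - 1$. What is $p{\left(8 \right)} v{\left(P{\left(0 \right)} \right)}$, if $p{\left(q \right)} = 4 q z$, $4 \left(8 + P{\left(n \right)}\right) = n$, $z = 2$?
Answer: $-576$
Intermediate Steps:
$P{\left(n \right)} = -8 + \frac{n}{4}$
$v{\left(D \right)} = -1 + D$
$p{\left(q \right)} = 8 q$ ($p{\left(q \right)} = 4 q 2 = 8 q$)
$p{\left(8 \right)} v{\left(P{\left(0 \right)} \right)} = 8 \cdot 8 \left(-1 + \left(-8 + \frac{1}{4} \cdot 0\right)\right) = 64 \left(-1 + \left(-8 + 0\right)\right) = 64 \left(-1 - 8\right) = 64 \left(-9\right) = -576$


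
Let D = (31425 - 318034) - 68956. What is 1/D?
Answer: -1/355565 ≈ -2.8124e-6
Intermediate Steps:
D = -355565 (D = -286609 - 68956 = -355565)
1/D = 1/(-355565) = -1/355565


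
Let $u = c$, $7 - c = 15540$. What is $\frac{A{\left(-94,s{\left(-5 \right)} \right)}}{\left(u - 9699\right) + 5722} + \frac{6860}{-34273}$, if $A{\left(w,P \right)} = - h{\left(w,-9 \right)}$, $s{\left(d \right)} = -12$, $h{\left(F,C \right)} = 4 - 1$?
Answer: $- \frac{133735781}{668666230} \approx -0.2$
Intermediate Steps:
$c = -15533$ ($c = 7 - 15540 = -15533$)
$h{\left(F,C \right)} = 3$ ($h{\left(F,C \right)} = 4 - 1 = 3$)
$u = -15533$
$A{\left(w,P \right)} = -3$ ($A{\left(w,P \right)} = \left(-1\right) 3 = -3$)
$\frac{A{\left(-94,s{\left(-5 \right)} \right)}}{\left(u - 9699\right) + 5722} + \frac{6860}{-34273} = - \frac{3}{\left(-15533 - 9699\right) + 5722} + \frac{6860}{-34273} = - \frac{3}{-25232 + 5722} + 6860 \left(- \frac{1}{34273}\right) = - \frac{3}{-19510} - \frac{6860}{34273} = \left(-3\right) \left(- \frac{1}{19510}\right) - \frac{6860}{34273} = \frac{3}{19510} - \frac{6860}{34273} = - \frac{133735781}{668666230}$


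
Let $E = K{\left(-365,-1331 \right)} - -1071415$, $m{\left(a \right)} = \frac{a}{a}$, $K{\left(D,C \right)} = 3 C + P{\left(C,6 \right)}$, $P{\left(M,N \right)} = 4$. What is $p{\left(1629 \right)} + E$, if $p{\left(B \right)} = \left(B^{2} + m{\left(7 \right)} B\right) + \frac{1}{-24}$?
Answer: $\frac{89344703}{24} \approx 3.7227 \cdot 10^{6}$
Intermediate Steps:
$K{\left(D,C \right)} = 4 + 3 C$ ($K{\left(D,C \right)} = 3 C + 4 = 4 + 3 C$)
$m{\left(a \right)} = 1$
$p{\left(B \right)} = - \frac{1}{24} + B + B^{2}$ ($p{\left(B \right)} = \left(B^{2} + 1 B\right) + \frac{1}{-24} = \left(B^{2} + B\right) - \frac{1}{24} = \left(B + B^{2}\right) - \frac{1}{24} = - \frac{1}{24} + B + B^{2}$)
$E = 1067426$ ($E = \left(4 + 3 \left(-1331\right)\right) - -1071415 = \left(4 - 3993\right) + 1071415 = -3989 + 1071415 = 1067426$)
$p{\left(1629 \right)} + E = \left(- \frac{1}{24} + 1629 + 1629^{2}\right) + 1067426 = \left(- \frac{1}{24} + 1629 + 2653641\right) + 1067426 = \frac{63726479}{24} + 1067426 = \frac{89344703}{24}$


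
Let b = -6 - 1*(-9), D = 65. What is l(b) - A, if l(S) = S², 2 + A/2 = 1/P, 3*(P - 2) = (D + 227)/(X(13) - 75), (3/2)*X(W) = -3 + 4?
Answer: 778/77 ≈ 10.104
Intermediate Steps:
X(W) = ⅔ (X(W) = 2*(-3 + 4)/3 = (⅔)*1 = ⅔)
P = 154/223 (P = 2 + ((65 + 227)/(⅔ - 75))/3 = 2 + (292/(-223/3))/3 = 2 + (292*(-3/223))/3 = 2 + (⅓)*(-876/223) = 2 - 292/223 = 154/223 ≈ 0.69058)
b = 3 (b = -6 + 9 = 3)
A = -85/77 (A = -4 + 2/(154/223) = -4 + 2*(223/154) = -4 + 223/77 = -85/77 ≈ -1.1039)
l(b) - A = 3² - 1*(-85/77) = 9 + 85/77 = 778/77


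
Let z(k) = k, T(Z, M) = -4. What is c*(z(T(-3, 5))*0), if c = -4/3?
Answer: 0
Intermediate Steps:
c = -4/3 (c = -4*1/3 = -4/3 ≈ -1.3333)
c*(z(T(-3, 5))*0) = -(-16)*0/3 = -4/3*0 = 0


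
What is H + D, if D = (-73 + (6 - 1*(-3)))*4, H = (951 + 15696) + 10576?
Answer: 26967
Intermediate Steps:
H = 27223 (H = 16647 + 10576 = 27223)
D = -256 (D = (-73 + (6 + 3))*4 = (-73 + 9)*4 = -64*4 = -256)
H + D = 27223 - 256 = 26967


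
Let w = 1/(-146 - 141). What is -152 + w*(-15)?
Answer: -43609/287 ≈ -151.95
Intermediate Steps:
w = -1/287 (w = 1/(-287) = -1/287 ≈ -0.0034843)
-152 + w*(-15) = -152 - 1/287*(-15) = -152 + 15/287 = -43609/287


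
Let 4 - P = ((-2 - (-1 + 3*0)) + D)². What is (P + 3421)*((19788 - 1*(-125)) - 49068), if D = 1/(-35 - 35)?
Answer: -1996517621/20 ≈ -9.9826e+7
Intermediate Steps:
D = -1/70 (D = 1/(-70) = -1/70 ≈ -0.014286)
P = 14559/4900 (P = 4 - ((-2 - (-1 + 3*0)) - 1/70)² = 4 - ((-2 - (-1 + 0)) - 1/70)² = 4 - ((-2 - 1*(-1)) - 1/70)² = 4 - ((-2 + 1) - 1/70)² = 4 - (-1 - 1/70)² = 4 - (-71/70)² = 4 - 1*5041/4900 = 4 - 5041/4900 = 14559/4900 ≈ 2.9712)
(P + 3421)*((19788 - 1*(-125)) - 49068) = (14559/4900 + 3421)*((19788 - 1*(-125)) - 49068) = 16777459*((19788 + 125) - 49068)/4900 = 16777459*(19913 - 49068)/4900 = (16777459/4900)*(-29155) = -1996517621/20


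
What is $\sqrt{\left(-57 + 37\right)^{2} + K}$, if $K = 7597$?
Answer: $\sqrt{7997} \approx 89.426$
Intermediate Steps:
$\sqrt{\left(-57 + 37\right)^{2} + K} = \sqrt{\left(-57 + 37\right)^{2} + 7597} = \sqrt{\left(-20\right)^{2} + 7597} = \sqrt{400 + 7597} = \sqrt{7997}$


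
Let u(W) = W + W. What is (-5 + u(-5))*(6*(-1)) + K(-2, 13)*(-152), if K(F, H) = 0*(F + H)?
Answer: 90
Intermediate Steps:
u(W) = 2*W
K(F, H) = 0
(-5 + u(-5))*(6*(-1)) + K(-2, 13)*(-152) = (-5 + 2*(-5))*(6*(-1)) + 0*(-152) = (-5 - 10)*(-6) + 0 = -15*(-6) + 0 = 90 + 0 = 90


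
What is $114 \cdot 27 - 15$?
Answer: $3063$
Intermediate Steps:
$114 \cdot 27 - 15 = 3078 - 15 = 3063$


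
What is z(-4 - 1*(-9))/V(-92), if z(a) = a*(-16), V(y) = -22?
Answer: 40/11 ≈ 3.6364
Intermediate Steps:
z(a) = -16*a
z(-4 - 1*(-9))/V(-92) = -16*(-4 - 1*(-9))/(-22) = -16*(-4 + 9)*(-1/22) = -16*5*(-1/22) = -80*(-1/22) = 40/11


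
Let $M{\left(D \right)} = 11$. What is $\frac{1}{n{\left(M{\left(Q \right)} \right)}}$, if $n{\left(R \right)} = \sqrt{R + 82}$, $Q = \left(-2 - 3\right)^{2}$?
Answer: $\frac{\sqrt{93}}{93} \approx 0.1037$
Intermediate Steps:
$Q = 25$ ($Q = \left(-5\right)^{2} = 25$)
$n{\left(R \right)} = \sqrt{82 + R}$
$\frac{1}{n{\left(M{\left(Q \right)} \right)}} = \frac{1}{\sqrt{82 + 11}} = \frac{1}{\sqrt{93}} = \frac{\sqrt{93}}{93}$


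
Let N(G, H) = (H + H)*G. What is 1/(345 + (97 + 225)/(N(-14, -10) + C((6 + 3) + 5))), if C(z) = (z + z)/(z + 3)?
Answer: 342/118381 ≈ 0.0028890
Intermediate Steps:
C(z) = 2*z/(3 + z) (C(z) = (2*z)/(3 + z) = 2*z/(3 + z))
N(G, H) = 2*G*H (N(G, H) = (2*H)*G = 2*G*H)
1/(345 + (97 + 225)/(N(-14, -10) + C((6 + 3) + 5))) = 1/(345 + (97 + 225)/(2*(-14)*(-10) + 2*((6 + 3) + 5)/(3 + ((6 + 3) + 5)))) = 1/(345 + 322/(280 + 2*(9 + 5)/(3 + (9 + 5)))) = 1/(345 + 322/(280 + 2*14/(3 + 14))) = 1/(345 + 322/(280 + 2*14/17)) = 1/(345 + 322/(280 + 2*14*(1/17))) = 1/(345 + 322/(280 + 28/17)) = 1/(345 + 322/(4788/17)) = 1/(345 + 322*(17/4788)) = 1/(345 + 391/342) = 1/(118381/342) = 342/118381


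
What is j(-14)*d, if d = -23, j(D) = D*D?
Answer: -4508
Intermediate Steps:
j(D) = D**2
j(-14)*d = (-14)**2*(-23) = 196*(-23) = -4508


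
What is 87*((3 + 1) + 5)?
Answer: 783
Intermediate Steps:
87*((3 + 1) + 5) = 87*(4 + 5) = 87*9 = 783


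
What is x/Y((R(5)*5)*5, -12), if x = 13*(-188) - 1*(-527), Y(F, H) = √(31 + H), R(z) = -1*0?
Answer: -1917*√19/19 ≈ -439.79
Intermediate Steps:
R(z) = 0
x = -1917 (x = -2444 + 527 = -1917)
x/Y((R(5)*5)*5, -12) = -1917/√(31 - 12) = -1917*√19/19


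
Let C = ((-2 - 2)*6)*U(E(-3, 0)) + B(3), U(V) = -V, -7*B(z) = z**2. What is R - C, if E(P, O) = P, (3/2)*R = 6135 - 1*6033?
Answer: 989/7 ≈ 141.29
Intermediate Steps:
R = 68 (R = 2*(6135 - 1*6033)/3 = 2*(6135 - 6033)/3 = (2/3)*102 = 68)
B(z) = -z**2/7
C = -513/7 (C = ((-2 - 2)*6)*(-1*(-3)) - 1/7*3**2 = -4*6*3 - 1/7*9 = -24*3 - 9/7 = -72 - 9/7 = -513/7 ≈ -73.286)
R - C = 68 - 1*(-513/7) = 68 + 513/7 = 989/7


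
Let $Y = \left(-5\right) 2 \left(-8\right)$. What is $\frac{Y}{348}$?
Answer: $\frac{20}{87} \approx 0.22989$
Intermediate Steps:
$Y = 80$ ($Y = \left(-10\right) \left(-8\right) = 80$)
$\frac{Y}{348} = \frac{80}{348} = 80 \cdot \frac{1}{348} = \frac{20}{87}$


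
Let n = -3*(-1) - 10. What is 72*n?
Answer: -504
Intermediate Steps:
n = -7 (n = 3 - 10 = -7)
72*n = 72*(-7) = -504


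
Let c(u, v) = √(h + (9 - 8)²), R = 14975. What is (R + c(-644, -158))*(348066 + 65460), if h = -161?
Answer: 6192551850 + 1654104*I*√10 ≈ 6.1926e+9 + 5.2307e+6*I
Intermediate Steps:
c(u, v) = 4*I*√10 (c(u, v) = √(-161 + (9 - 8)²) = √(-161 + 1²) = √(-161 + 1) = √(-160) = 4*I*√10)
(R + c(-644, -158))*(348066 + 65460) = (14975 + 4*I*√10)*(348066 + 65460) = (14975 + 4*I*√10)*413526 = 6192551850 + 1654104*I*√10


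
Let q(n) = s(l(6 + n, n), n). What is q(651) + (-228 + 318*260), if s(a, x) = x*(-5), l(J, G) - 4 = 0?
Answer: 79197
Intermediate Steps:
l(J, G) = 4 (l(J, G) = 4 + 0 = 4)
s(a, x) = -5*x
q(n) = -5*n
q(651) + (-228 + 318*260) = -5*651 + (-228 + 318*260) = -3255 + (-228 + 82680) = -3255 + 82452 = 79197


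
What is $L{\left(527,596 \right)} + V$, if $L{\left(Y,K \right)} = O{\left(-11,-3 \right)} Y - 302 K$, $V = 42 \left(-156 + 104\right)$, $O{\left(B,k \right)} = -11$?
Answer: $-187973$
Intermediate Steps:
$V = -2184$ ($V = 42 \left(-52\right) = -2184$)
$L{\left(Y,K \right)} = - 302 K - 11 Y$ ($L{\left(Y,K \right)} = - 11 Y - 302 K = - 302 K - 11 Y$)
$L{\left(527,596 \right)} + V = \left(\left(-302\right) 596 - 5797\right) - 2184 = \left(-179992 - 5797\right) - 2184 = -185789 - 2184 = -187973$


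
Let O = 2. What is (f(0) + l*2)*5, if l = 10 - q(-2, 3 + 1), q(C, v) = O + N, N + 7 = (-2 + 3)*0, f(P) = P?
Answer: 150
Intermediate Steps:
N = -7 (N = -7 + (-2 + 3)*0 = -7 + 1*0 = -7 + 0 = -7)
q(C, v) = -5 (q(C, v) = 2 - 7 = -5)
l = 15 (l = 10 - 1*(-5) = 10 + 5 = 15)
(f(0) + l*2)*5 = (0 + 15*2)*5 = (0 + 30)*5 = 30*5 = 150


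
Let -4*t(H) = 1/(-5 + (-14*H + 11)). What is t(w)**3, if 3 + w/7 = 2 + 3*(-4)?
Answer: -1/134217728000 ≈ -7.4506e-12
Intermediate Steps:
w = -91 (w = -21 + 7*(2 + 3*(-4)) = -21 + 7*(2 - 12) = -21 + 7*(-10) = -21 - 70 = -91)
t(H) = -1/(4*(6 - 14*H)) (t(H) = -1/(4*(-5 + (-14*H + 11))) = -1/(4*(-5 + (11 - 14*H))) = -1/(4*(6 - 14*H)))
t(w)**3 = (1/(8*(-3 + 7*(-91))))**3 = (1/(8*(-3 - 637)))**3 = ((1/8)/(-640))**3 = ((1/8)*(-1/640))**3 = (-1/5120)**3 = -1/134217728000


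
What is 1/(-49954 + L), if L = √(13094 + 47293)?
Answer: -49954/2495341729 - √60387/2495341729 ≈ -2.0117e-5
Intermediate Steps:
L = √60387 ≈ 245.74
1/(-49954 + L) = 1/(-49954 + √60387)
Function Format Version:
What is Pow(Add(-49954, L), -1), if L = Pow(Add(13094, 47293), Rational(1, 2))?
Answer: Add(Rational(-49954, 2495341729), Mul(Rational(-1, 2495341729), Pow(60387, Rational(1, 2)))) ≈ -2.0117e-5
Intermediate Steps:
L = Pow(60387, Rational(1, 2)) ≈ 245.74
Pow(Add(-49954, L), -1) = Pow(Add(-49954, Pow(60387, Rational(1, 2))), -1)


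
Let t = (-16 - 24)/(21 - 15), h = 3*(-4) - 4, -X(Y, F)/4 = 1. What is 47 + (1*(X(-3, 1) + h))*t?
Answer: 541/3 ≈ 180.33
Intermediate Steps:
X(Y, F) = -4 (X(Y, F) = -4*1 = -4)
h = -16 (h = -12 - 4 = -16)
t = -20/3 (t = -40/6 = -40*⅙ = -20/3 ≈ -6.6667)
47 + (1*(X(-3, 1) + h))*t = 47 + (1*(-4 - 16))*(-20/3) = 47 + (1*(-20))*(-20/3) = 47 - 20*(-20/3) = 47 + 400/3 = 541/3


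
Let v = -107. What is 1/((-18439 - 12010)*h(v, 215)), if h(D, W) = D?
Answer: 1/3258043 ≈ 3.0693e-7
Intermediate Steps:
1/((-18439 - 12010)*h(v, 215)) = 1/(-18439 - 12010*(-107)) = -1/107/(-30449) = -1/30449*(-1/107) = 1/3258043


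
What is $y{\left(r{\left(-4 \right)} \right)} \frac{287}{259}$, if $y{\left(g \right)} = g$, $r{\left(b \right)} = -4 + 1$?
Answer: $- \frac{123}{37} \approx -3.3243$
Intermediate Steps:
$r{\left(b \right)} = -3$
$y{\left(r{\left(-4 \right)} \right)} \frac{287}{259} = - 3 \cdot \frac{287}{259} = - 3 \cdot 287 \cdot \frac{1}{259} = \left(-3\right) \frac{41}{37} = - \frac{123}{37}$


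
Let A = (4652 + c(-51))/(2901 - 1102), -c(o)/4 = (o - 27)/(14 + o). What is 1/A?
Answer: 66563/171812 ≈ 0.38742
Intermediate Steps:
c(o) = -4*(-27 + o)/(14 + o) (c(o) = -4*(o - 27)/(14 + o) = -4*(-27 + o)/(14 + o))
A = 171812/66563 (A = (4652 + 4*(27 - 1*(-51))/(14 - 51))/(2901 - 1102) = (4652 + 4*(27 + 51)/(-37))/1799 = (4652 + 4*(-1/37)*78)*(1/1799) = (4652 - 312/37)*(1/1799) = (171812/37)*(1/1799) = 171812/66563 ≈ 2.5812)
1/A = 1/(171812/66563) = 66563/171812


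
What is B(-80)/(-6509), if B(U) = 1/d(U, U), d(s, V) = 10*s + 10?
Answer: 1/5142110 ≈ 1.9447e-7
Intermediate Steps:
d(s, V) = 10 + 10*s
B(U) = 1/(10 + 10*U)
B(-80)/(-6509) = (1/(10*(1 - 80)))/(-6509) = ((⅒)/(-79))*(-1/6509) = ((⅒)*(-1/79))*(-1/6509) = -1/790*(-1/6509) = 1/5142110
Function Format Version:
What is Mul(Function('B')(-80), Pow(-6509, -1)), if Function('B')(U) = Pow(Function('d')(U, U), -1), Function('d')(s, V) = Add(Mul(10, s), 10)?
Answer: Rational(1, 5142110) ≈ 1.9447e-7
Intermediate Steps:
Function('d')(s, V) = Add(10, Mul(10, s))
Function('B')(U) = Pow(Add(10, Mul(10, U)), -1)
Mul(Function('B')(-80), Pow(-6509, -1)) = Mul(Mul(Rational(1, 10), Pow(Add(1, -80), -1)), Pow(-6509, -1)) = Mul(Mul(Rational(1, 10), Pow(-79, -1)), Rational(-1, 6509)) = Mul(Mul(Rational(1, 10), Rational(-1, 79)), Rational(-1, 6509)) = Mul(Rational(-1, 790), Rational(-1, 6509)) = Rational(1, 5142110)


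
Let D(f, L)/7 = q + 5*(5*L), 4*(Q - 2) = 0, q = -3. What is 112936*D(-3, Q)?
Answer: 37155944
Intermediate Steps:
Q = 2 (Q = 2 + (¼)*0 = 2 + 0 = 2)
D(f, L) = -21 + 175*L (D(f, L) = 7*(-3 + 5*(5*L)) = 7*(-3 + 25*L) = -21 + 175*L)
112936*D(-3, Q) = 112936*(-21 + 175*2) = 112936*(-21 + 350) = 112936*329 = 37155944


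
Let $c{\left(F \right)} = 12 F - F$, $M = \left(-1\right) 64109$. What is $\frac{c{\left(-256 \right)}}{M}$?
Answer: $\frac{2816}{64109} \approx 0.043925$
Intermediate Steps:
$M = -64109$
$c{\left(F \right)} = 11 F$
$\frac{c{\left(-256 \right)}}{M} = \frac{11 \left(-256\right)}{-64109} = \left(-2816\right) \left(- \frac{1}{64109}\right) = \frac{2816}{64109}$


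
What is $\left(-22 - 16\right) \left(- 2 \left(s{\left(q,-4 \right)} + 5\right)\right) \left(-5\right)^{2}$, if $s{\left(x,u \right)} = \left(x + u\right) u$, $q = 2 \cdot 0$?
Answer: $39900$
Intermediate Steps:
$q = 0$
$s{\left(x,u \right)} = u \left(u + x\right)$ ($s{\left(x,u \right)} = \left(u + x\right) u = u \left(u + x\right)$)
$\left(-22 - 16\right) \left(- 2 \left(s{\left(q,-4 \right)} + 5\right)\right) \left(-5\right)^{2} = \left(-22 - 16\right) \left(- 2 \left(- 4 \left(-4 + 0\right) + 5\right)\right) \left(-5\right)^{2} = \left(-22 - 16\right) \left(- 2 \left(\left(-4\right) \left(-4\right) + 5\right)\right) 25 = - 38 \left(- 2 \left(16 + 5\right)\right) 25 = - 38 \left(\left(-2\right) 21\right) 25 = \left(-38\right) \left(-42\right) 25 = 1596 \cdot 25 = 39900$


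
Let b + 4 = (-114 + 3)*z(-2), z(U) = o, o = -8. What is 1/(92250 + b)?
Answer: 1/93134 ≈ 1.0737e-5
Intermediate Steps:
z(U) = -8
b = 884 (b = -4 + (-114 + 3)*(-8) = -4 - 111*(-8) = -4 + 888 = 884)
1/(92250 + b) = 1/(92250 + 884) = 1/93134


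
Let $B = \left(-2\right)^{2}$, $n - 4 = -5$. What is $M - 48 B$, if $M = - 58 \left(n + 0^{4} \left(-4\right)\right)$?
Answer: $-134$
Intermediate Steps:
$n = -1$ ($n = 4 - 5 = -1$)
$B = 4$
$M = 58$ ($M = - 58 \left(-1 + 0^{4} \left(-4\right)\right) = - 58 \left(-1 + 0 \left(-4\right)\right) = - 58 \left(-1 + 0\right) = \left(-58\right) \left(-1\right) = 58$)
$M - 48 B = 58 - 192 = -134$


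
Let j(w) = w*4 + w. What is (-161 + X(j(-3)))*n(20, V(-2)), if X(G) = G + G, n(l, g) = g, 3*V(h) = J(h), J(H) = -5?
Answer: 955/3 ≈ 318.33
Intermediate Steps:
V(h) = -5/3 (V(h) = (1/3)*(-5) = -5/3)
j(w) = 5*w (j(w) = 4*w + w = 5*w)
X(G) = 2*G
(-161 + X(j(-3)))*n(20, V(-2)) = (-161 + 2*(5*(-3)))*(-5/3) = (-161 + 2*(-15))*(-5/3) = (-161 - 30)*(-5/3) = -191*(-5/3) = 955/3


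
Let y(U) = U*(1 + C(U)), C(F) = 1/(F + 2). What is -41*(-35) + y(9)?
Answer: 15893/11 ≈ 1444.8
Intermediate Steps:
C(F) = 1/(2 + F)
y(U) = U*(1 + 1/(2 + U))
-41*(-35) + y(9) = -41*(-35) + 9*(3 + 9)/(2 + 9) = 1435 + 9*12/11 = 1435 + 9*(1/11)*12 = 1435 + 108/11 = 15893/11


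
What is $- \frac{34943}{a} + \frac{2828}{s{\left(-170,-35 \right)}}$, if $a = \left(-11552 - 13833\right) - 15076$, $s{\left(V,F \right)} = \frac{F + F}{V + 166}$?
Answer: $\frac{32867203}{202305} \approx 162.46$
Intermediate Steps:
$s{\left(V,F \right)} = \frac{2 F}{166 + V}$
$a = -40461$ ($a = -25385 - 15076 = -40461$)
$- \frac{34943}{a} + \frac{2828}{s{\left(-170,-35 \right)}} = - \frac{34943}{-40461} + \frac{2828}{2 \left(-35\right) \frac{1}{166 - 170}} = \left(-34943\right) \left(- \frac{1}{40461}\right) + \frac{2828}{2 \left(-35\right) \frac{1}{-4}} = \frac{34943}{40461} + \frac{2828}{2 \left(-35\right) \left(- \frac{1}{4}\right)} = \frac{34943}{40461} + \frac{2828}{\frac{35}{2}} = \frac{34943}{40461} + 2828 \cdot \frac{2}{35} = \frac{34943}{40461} + \frac{808}{5} = \frac{32867203}{202305}$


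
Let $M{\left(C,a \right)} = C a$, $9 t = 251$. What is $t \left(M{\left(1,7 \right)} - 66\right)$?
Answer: $- \frac{14809}{9} \approx -1645.4$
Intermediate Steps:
$t = \frac{251}{9}$ ($t = \frac{1}{9} \cdot 251 = \frac{251}{9} \approx 27.889$)
$t \left(M{\left(1,7 \right)} - 66\right) = \frac{251 \left(1 \cdot 7 - 66\right)}{9} = \frac{251 \left(7 - 66\right)}{9} = \frac{251}{9} \left(-59\right) = - \frac{14809}{9}$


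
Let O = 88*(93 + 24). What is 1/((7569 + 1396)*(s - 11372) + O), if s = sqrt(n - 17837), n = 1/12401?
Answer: -28730773211/2929209984127759849 - 2445*I*sqrt(76196096751)/5858419968255519698 ≈ -9.8084e-9 - 1.152e-10*I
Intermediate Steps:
n = 1/12401 ≈ 8.0639e-5
s = 6*I*sqrt(76196096751)/12401 (s = sqrt(1/12401 - 17837) = sqrt(-221196636/12401) = 6*I*sqrt(76196096751)/12401 ≈ 133.56*I)
O = 10296 (O = 88*117 = 10296)
1/((7569 + 1396)*(s - 11372) + O) = 1/((7569 + 1396)*(6*I*sqrt(76196096751)/12401 - 11372) + 10296) = 1/(8965*(-11372 + 6*I*sqrt(76196096751)/12401) + 10296) = 1/((-101949980 + 53790*I*sqrt(76196096751)/12401) + 10296) = 1/(-101939684 + 53790*I*sqrt(76196096751)/12401)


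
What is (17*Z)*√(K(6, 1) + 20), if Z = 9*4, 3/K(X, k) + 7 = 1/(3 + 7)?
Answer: 9180*√46/23 ≈ 2707.0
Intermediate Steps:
K(X, k) = -10/23 (K(X, k) = 3/(-7 + 1/(3 + 7)) = 3/(-7 + 1/10) = 3/(-7 + ⅒) = 3/(-69/10) = 3*(-10/69) = -10/23)
Z = 36
(17*Z)*√(K(6, 1) + 20) = (17*36)*√(-10/23 + 20) = 612*√(450/23) = 612*(15*√46/23) = 9180*√46/23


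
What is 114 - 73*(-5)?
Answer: 479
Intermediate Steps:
114 - 73*(-5) = 114 + 365 = 479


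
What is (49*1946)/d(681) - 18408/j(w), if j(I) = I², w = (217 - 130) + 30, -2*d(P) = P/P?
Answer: -66938980/351 ≈ -1.9071e+5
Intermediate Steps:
d(P) = -½ (d(P) = -P/(2*P) = -½*1 = -½)
w = 117 (w = 87 + 30 = 117)
(49*1946)/d(681) - 18408/j(w) = (49*1946)/(-½) - 18408/(117²) = 95354*(-2) - 18408/13689 = -190708 - 18408*1/13689 = -190708 - 472/351 = -66938980/351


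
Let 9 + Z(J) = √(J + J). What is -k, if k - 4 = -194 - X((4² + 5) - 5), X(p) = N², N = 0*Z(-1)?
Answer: 190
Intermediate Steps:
Z(J) = -9 + √2*√J (Z(J) = -9 + √(J + J) = -9 + √(2*J) = -9 + √2*√J)
N = 0 (N = 0*(-9 + √2*√(-1)) = 0*(-9 + √2*I) = 0*(-9 + I*√2) = 0)
X(p) = 0 (X(p) = 0² = 0)
k = -190 (k = 4 + (-194 - 1*0) = 4 + (-194 + 0) = 4 - 194 = -190)
-k = -1*(-190) = 190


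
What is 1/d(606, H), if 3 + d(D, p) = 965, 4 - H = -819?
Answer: 1/962 ≈ 0.0010395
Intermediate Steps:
H = 823 (H = 4 - 1*(-819) = 4 + 819 = 823)
d(D, p) = 962 (d(D, p) = -3 + 965 = 962)
1/d(606, H) = 1/962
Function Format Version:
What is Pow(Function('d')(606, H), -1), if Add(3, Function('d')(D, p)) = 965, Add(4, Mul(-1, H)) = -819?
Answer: Rational(1, 962) ≈ 0.0010395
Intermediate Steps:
H = 823 (H = Add(4, Mul(-1, -819)) = Add(4, 819) = 823)
Function('d')(D, p) = 962 (Function('d')(D, p) = Add(-3, 965) = 962)
Pow(Function('d')(606, H), -1) = Pow(962, -1) = Rational(1, 962)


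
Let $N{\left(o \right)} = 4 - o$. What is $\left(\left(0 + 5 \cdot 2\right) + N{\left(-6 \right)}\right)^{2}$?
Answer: $400$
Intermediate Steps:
$\left(\left(0 + 5 \cdot 2\right) + N{\left(-6 \right)}\right)^{2} = \left(\left(0 + 5 \cdot 2\right) + \left(4 - -6\right)\right)^{2} = \left(\left(0 + 10\right) + \left(4 + 6\right)\right)^{2} = \left(10 + 10\right)^{2} = 20^{2} = 400$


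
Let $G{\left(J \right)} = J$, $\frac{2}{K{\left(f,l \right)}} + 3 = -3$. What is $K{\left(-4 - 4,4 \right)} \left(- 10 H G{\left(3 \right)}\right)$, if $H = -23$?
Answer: $-230$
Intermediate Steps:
$K{\left(f,l \right)} = - \frac{1}{3}$ ($K{\left(f,l \right)} = \frac{2}{-3 - 3} = \frac{2}{-6} = 2 \left(- \frac{1}{6}\right) = - \frac{1}{3}$)
$K{\left(-4 - 4,4 \right)} \left(- 10 H G{\left(3 \right)}\right) = - \frac{\left(-10\right) \left(\left(-23\right) 3\right)}{3} = - \frac{\left(-10\right) \left(-69\right)}{3} = \left(- \frac{1}{3}\right) 690 = -230$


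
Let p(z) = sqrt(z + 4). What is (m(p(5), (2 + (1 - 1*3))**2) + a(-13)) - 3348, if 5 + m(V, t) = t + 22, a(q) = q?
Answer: -3344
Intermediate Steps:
p(z) = sqrt(4 + z)
m(V, t) = 17 + t (m(V, t) = -5 + (t + 22) = -5 + (22 + t) = 17 + t)
(m(p(5), (2 + (1 - 1*3))**2) + a(-13)) - 3348 = ((17 + (2 + (1 - 1*3))**2) - 13) - 3348 = ((17 + (2 + (1 - 3))**2) - 13) - 3348 = ((17 + (2 - 2)**2) - 13) - 3348 = ((17 + 0**2) - 13) - 3348 = ((17 + 0) - 13) - 3348 = (17 - 13) - 3348 = 4 - 3348 = -3344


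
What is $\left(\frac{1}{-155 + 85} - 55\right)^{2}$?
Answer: $\frac{14830201}{4900} \approx 3026.6$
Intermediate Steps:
$\left(\frac{1}{-155 + 85} - 55\right)^{2} = \left(\frac{1}{-70} - 55\right)^{2} = \left(- \frac{1}{70} - 55\right)^{2} = \left(- \frac{3851}{70}\right)^{2} = \frac{14830201}{4900}$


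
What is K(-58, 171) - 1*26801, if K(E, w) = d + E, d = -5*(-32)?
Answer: -26699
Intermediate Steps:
d = 160
K(E, w) = 160 + E
K(-58, 171) - 1*26801 = (160 - 58) - 1*26801 = 102 - 26801 = -26699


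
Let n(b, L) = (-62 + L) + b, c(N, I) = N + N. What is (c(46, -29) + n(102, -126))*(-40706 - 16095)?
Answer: -340806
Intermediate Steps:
c(N, I) = 2*N
n(b, L) = -62 + L + b
(c(46, -29) + n(102, -126))*(-40706 - 16095) = (2*46 + (-62 - 126 + 102))*(-40706 - 16095) = (92 - 86)*(-56801) = 6*(-56801) = -340806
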